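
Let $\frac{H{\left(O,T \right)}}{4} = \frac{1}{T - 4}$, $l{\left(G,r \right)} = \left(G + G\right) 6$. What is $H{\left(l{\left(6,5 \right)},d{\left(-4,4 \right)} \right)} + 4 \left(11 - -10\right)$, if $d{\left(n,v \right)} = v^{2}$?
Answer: $\frac{253}{3} \approx 84.333$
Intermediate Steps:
$l{\left(G,r \right)} = 12 G$ ($l{\left(G,r \right)} = 2 G 6 = 12 G$)
$H{\left(O,T \right)} = \frac{4}{-4 + T}$ ($H{\left(O,T \right)} = \frac{4}{T - 4} = \frac{4}{-4 + T}$)
$H{\left(l{\left(6,5 \right)},d{\left(-4,4 \right)} \right)} + 4 \left(11 - -10\right) = \frac{4}{-4 + 4^{2}} + 4 \left(11 - -10\right) = \frac{4}{-4 + 16} + 4 \left(11 + 10\right) = \frac{4}{12} + 4 \cdot 21 = 4 \cdot \frac{1}{12} + 84 = \frac{1}{3} + 84 = \frac{253}{3}$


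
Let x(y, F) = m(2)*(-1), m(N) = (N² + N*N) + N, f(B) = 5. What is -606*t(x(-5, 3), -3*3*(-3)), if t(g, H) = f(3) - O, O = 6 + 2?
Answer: 1818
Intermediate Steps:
m(N) = N + 2*N² (m(N) = (N² + N²) + N = 2*N² + N = N + 2*N²)
O = 8
x(y, F) = -10 (x(y, F) = (2*(1 + 2*2))*(-1) = (2*(1 + 4))*(-1) = (2*5)*(-1) = 10*(-1) = -10)
t(g, H) = -3 (t(g, H) = 5 - 1*8 = 5 - 8 = -3)
-606*t(x(-5, 3), -3*3*(-3)) = -606*(-3) = 1818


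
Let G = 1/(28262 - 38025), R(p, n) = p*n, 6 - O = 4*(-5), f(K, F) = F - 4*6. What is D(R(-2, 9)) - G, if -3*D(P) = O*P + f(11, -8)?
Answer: 4881503/29289 ≈ 166.67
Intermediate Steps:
f(K, F) = -24 + F (f(K, F) = F - 24 = -24 + F)
O = 26 (O = 6 - 4*(-5) = 6 - 1*(-20) = 6 + 20 = 26)
R(p, n) = n*p
D(P) = 32/3 - 26*P/3 (D(P) = -(26*P + (-24 - 8))/3 = -(26*P - 32)/3 = -(-32 + 26*P)/3 = 32/3 - 26*P/3)
G = -1/9763 (G = 1/(-9763) = -1/9763 ≈ -0.00010243)
D(R(-2, 9)) - G = (32/3 - 78*(-2)) - 1*(-1/9763) = (32/3 - 26/3*(-18)) + 1/9763 = (32/3 + 156) + 1/9763 = 500/3 + 1/9763 = 4881503/29289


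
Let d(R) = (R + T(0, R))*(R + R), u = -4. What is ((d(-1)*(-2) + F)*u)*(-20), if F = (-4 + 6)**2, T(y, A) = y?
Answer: 0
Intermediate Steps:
F = 4 (F = 2**2 = 4)
d(R) = 2*R**2 (d(R) = (R + 0)*(R + R) = R*(2*R) = 2*R**2)
((d(-1)*(-2) + F)*u)*(-20) = (((2*(-1)**2)*(-2) + 4)*(-4))*(-20) = (((2*1)*(-2) + 4)*(-4))*(-20) = ((2*(-2) + 4)*(-4))*(-20) = ((-4 + 4)*(-4))*(-20) = (0*(-4))*(-20) = 0*(-20) = 0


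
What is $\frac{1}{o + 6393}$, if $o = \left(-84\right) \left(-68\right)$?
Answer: $\frac{1}{12105} \approx 8.2611 \cdot 10^{-5}$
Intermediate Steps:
$o = 5712$
$\frac{1}{o + 6393} = \frac{1}{5712 + 6393} = \frac{1}{12105}$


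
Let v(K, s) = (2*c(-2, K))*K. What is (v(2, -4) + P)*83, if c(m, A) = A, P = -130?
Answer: -10126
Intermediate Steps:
v(K, s) = 2*K² (v(K, s) = (2*K)*K = 2*K²)
(v(2, -4) + P)*83 = (2*2² - 130)*83 = (2*4 - 130)*83 = (8 - 130)*83 = -122*83 = -10126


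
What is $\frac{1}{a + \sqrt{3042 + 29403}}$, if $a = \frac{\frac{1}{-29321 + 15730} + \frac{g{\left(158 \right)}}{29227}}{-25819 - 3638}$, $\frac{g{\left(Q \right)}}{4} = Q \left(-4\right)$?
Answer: $- \frac{8941480109299063755}{98715101930336965828326641596} + \frac{45638049898445211329525667 \sqrt{3605}}{493575509651684829141633207980} \approx 0.0055517$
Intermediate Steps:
$g{\left(Q \right)} = - 16 Q$ ($g{\left(Q \right)} = 4 Q \left(-4\right) = 4 \left(- 4 Q\right) = - 16 Q$)
$a = \frac{11462425}{3900343997583}$ ($a = \frac{\frac{1}{-29321 + 15730} + \frac{\left(-16\right) 158}{29227}}{-25819 - 3638} = \frac{\frac{1}{-13591} - \frac{2528}{29227}}{-29457} = \left(- \frac{1}{13591} - \frac{2528}{29227}\right) \left(- \frac{1}{29457}\right) = \left(- \frac{34387275}{397224157}\right) \left(- \frac{1}{29457}\right) = \frac{11462425}{3900343997583} \approx 2.9388 \cdot 10^{-6}$)
$\frac{1}{a + \sqrt{3042 + 29403}} = \frac{1}{\frac{11462425}{3900343997583} + \sqrt{3042 + 29403}} = \frac{1}{\frac{11462425}{3900343997583} + \sqrt{32445}} = \frac{1}{\frac{11462425}{3900343997583} + 3 \sqrt{3605}}$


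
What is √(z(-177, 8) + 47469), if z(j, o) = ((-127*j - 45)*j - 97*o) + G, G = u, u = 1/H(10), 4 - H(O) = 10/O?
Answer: I*√35317122/3 ≈ 1980.9*I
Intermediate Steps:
H(O) = 4 - 10/O
u = ⅓ (u = 1/(4 - 10/10) = 1/(4 - 10*⅒) = 1/(4 - 1) = 1/3 = ⅓ ≈ 0.33333)
G = ⅓ ≈ 0.33333
z(j, o) = ⅓ - 97*o + j*(-45 - 127*j) (z(j, o) = ((-127*j - 45)*j - 97*o) + ⅓ = ((-45 - 127*j)*j - 97*o) + ⅓ = (j*(-45 - 127*j) - 97*o) + ⅓ = (-97*o + j*(-45 - 127*j)) + ⅓ = ⅓ - 97*o + j*(-45 - 127*j))
√(z(-177, 8) + 47469) = √((⅓ - 127*(-177)² - 97*8 - 45*(-177)) + 47469) = √((⅓ - 127*31329 - 776 + 7965) + 47469) = √((⅓ - 3978783 - 776 + 7965) + 47469) = √(-11914781/3 + 47469) = √(-11772374/3) = I*√35317122/3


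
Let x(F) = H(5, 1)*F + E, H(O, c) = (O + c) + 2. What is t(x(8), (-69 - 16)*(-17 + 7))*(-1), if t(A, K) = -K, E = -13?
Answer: 850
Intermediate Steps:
H(O, c) = 2 + O + c
x(F) = -13 + 8*F (x(F) = (2 + 5 + 1)*F - 13 = 8*F - 13 = -13 + 8*F)
t(x(8), (-69 - 16)*(-17 + 7))*(-1) = -(-69 - 16)*(-17 + 7)*(-1) = -(-85)*(-10)*(-1) = -1*850*(-1) = -850*(-1) = 850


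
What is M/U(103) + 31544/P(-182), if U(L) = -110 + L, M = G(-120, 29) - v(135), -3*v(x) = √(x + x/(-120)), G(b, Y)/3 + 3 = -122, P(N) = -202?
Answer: -72529/707 - √238/28 ≈ -103.14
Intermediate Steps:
G(b, Y) = -375 (G(b, Y) = -9 + 3*(-122) = -9 - 366 = -375)
v(x) = -√3570*√x/180 (v(x) = -√(x + x/(-120))/3 = -√(x + x*(-1/120))/3 = -√(x - x/120)/3 = -√3570*√x/60/3 = -√3570*√x/180)
M = -375 + √238/4 (M = -375 - (-1)*√3570*√135/180 = -375 - (-1)*√3570*3*√15/180 = -375 - (-1)*√238/4 = -375 + √238/4 ≈ -371.14)
M/U(103) + 31544/P(-182) = (-375 + √238/4)/(-110 + 103) + 31544/(-202) = (-375 + √238/4)/(-7) + 31544*(-1/202) = (-375 + √238/4)*(-⅐) - 15772/101 = (375/7 - √238/28) - 15772/101 = -72529/707 - √238/28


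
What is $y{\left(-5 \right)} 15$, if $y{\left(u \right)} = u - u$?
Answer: $0$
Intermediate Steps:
$y{\left(u \right)} = 0$
$y{\left(-5 \right)} 15 = 0 \cdot 15 = 0$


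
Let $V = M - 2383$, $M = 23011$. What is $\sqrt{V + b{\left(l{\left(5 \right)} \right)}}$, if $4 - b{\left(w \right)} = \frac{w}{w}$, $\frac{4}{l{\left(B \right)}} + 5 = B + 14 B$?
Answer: $23 \sqrt{39} \approx 143.64$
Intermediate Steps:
$V = 20628$ ($V = 23011 - 2383 = 20628$)
$l{\left(B \right)} = \frac{4}{-5 + 15 B}$ ($l{\left(B \right)} = \frac{4}{-5 + \left(B + 14 B\right)} = \frac{4}{-5 + 15 B}$)
$b{\left(w \right)} = 3$ ($b{\left(w \right)} = 4 - \frac{w}{w} = 4 - 1 = 3$)
$\sqrt{V + b{\left(l{\left(5 \right)} \right)}} = \sqrt{20628 + 3} = \sqrt{20631} = 23 \sqrt{39}$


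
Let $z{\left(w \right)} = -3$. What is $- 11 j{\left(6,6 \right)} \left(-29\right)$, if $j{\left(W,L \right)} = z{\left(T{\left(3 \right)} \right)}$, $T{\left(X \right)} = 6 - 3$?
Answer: $-957$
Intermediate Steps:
$T{\left(X \right)} = 3$ ($T{\left(X \right)} = 6 - 3 = 3$)
$j{\left(W,L \right)} = -3$
$- 11 j{\left(6,6 \right)} \left(-29\right) = \left(-11\right) \left(-3\right) \left(-29\right) = 33 \left(-29\right) = -957$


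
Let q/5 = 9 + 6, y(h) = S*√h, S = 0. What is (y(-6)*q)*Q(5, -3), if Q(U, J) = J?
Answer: 0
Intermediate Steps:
y(h) = 0 (y(h) = 0*√h = 0)
q = 75 (q = 5*(9 + 6) = 5*15 = 75)
(y(-6)*q)*Q(5, -3) = (0*75)*(-3) = 0*(-3) = 0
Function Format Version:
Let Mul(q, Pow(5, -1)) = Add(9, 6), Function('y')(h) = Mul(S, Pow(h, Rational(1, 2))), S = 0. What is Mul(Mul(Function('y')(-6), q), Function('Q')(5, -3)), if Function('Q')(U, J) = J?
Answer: 0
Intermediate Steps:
Function('y')(h) = 0 (Function('y')(h) = Mul(0, Pow(h, Rational(1, 2))) = 0)
q = 75 (q = Mul(5, Add(9, 6)) = Mul(5, 15) = 75)
Mul(Mul(Function('y')(-6), q), Function('Q')(5, -3)) = Mul(Mul(0, 75), -3) = Mul(0, -3) = 0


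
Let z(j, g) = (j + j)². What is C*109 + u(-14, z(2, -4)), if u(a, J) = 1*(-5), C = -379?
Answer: -41316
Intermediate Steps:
z(j, g) = 4*j² (z(j, g) = (2*j)² = 4*j²)
u(a, J) = -5
C*109 + u(-14, z(2, -4)) = -379*109 - 5 = -41311 - 5 = -41316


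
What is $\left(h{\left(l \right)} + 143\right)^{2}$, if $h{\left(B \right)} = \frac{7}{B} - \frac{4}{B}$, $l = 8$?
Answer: $\frac{1315609}{64} \approx 20556.0$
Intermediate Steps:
$h{\left(B \right)} = \frac{3}{B}$
$\left(h{\left(l \right)} + 143\right)^{2} = \left(\frac{3}{8} + 143\right)^{2} = \left(\frac{1147}{8}\right)^{2} = \frac{1315609}{64}$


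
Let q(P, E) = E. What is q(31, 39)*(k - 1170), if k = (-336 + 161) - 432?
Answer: -69303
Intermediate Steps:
k = -607 (k = -175 - 432 = -607)
q(31, 39)*(k - 1170) = 39*(-607 - 1170) = 39*(-1777) = -69303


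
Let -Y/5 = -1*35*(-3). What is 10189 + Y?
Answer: 9664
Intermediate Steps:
Y = -525 (Y = -5*(-1*35)*(-3) = -(-175)*(-3) = -5*105 = -525)
10189 + Y = 10189 - 525 = 9664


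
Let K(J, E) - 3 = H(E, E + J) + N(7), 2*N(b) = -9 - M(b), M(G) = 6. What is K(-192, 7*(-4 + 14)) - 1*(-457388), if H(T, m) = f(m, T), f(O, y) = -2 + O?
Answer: 914519/2 ≈ 4.5726e+5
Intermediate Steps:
H(T, m) = -2 + m
N(b) = -15/2 (N(b) = (-9 - 1*6)/2 = (-9 - 6)/2 = (½)*(-15) = -15/2)
K(J, E) = -13/2 + E + J (K(J, E) = 3 + ((-2 + (E + J)) - 15/2) = 3 + ((-2 + E + J) - 15/2) = 3 + (-19/2 + E + J) = -13/2 + E + J)
K(-192, 7*(-4 + 14)) - 1*(-457388) = (-13/2 + 7*(-4 + 14) - 192) - 1*(-457388) = (-13/2 + 7*10 - 192) + 457388 = (-13/2 + 70 - 192) + 457388 = -257/2 + 457388 = 914519/2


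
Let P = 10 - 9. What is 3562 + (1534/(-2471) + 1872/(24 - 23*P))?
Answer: 13425880/2471 ≈ 5433.4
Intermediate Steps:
P = 1
3562 + (1534/(-2471) + 1872/(24 - 23*P)) = 3562 + (1534/(-2471) + 1872/(24 - 23*1)) = 3562 + (1534*(-1/2471) + 1872/(24 - 23)) = 3562 + (-1534/2471 + 1872/1) = 3562 + (-1534/2471 + 1872*1) = 3562 + (-1534/2471 + 1872) = 3562 + 4624178/2471 = 13425880/2471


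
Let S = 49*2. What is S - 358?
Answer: -260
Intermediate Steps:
S = 98
S - 358 = 98 - 358 = -260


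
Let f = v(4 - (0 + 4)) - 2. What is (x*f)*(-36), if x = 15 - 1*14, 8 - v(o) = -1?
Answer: -252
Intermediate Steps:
v(o) = 9 (v(o) = 8 - 1*(-1) = 8 + 1 = 9)
f = 7 (f = 9 - 2 = 7)
x = 1 (x = 15 - 14 = 1)
(x*f)*(-36) = (1*7)*(-36) = 7*(-36) = -252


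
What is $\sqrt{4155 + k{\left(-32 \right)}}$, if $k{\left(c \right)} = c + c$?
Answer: $\sqrt{4091} \approx 63.961$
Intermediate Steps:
$k{\left(c \right)} = 2 c$
$\sqrt{4155 + k{\left(-32 \right)}} = \sqrt{4155 + 2 \left(-32\right)} = \sqrt{4155 - 64} = \sqrt{4091}$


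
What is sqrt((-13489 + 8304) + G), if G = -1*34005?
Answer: I*sqrt(39190) ≈ 197.96*I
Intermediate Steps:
G = -34005
sqrt((-13489 + 8304) + G) = sqrt((-13489 + 8304) - 34005) = sqrt(-5185 - 34005) = sqrt(-39190) = I*sqrt(39190)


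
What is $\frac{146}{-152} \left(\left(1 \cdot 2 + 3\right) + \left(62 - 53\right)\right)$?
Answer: $- \frac{511}{38} \approx -13.447$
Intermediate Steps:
$\frac{146}{-152} \left(\left(1 \cdot 2 + 3\right) + \left(62 - 53\right)\right) = 146 \left(- \frac{1}{152}\right) \left(\left(2 + 3\right) + \left(62 - 53\right)\right) = - \frac{73 \left(5 + 9\right)}{76} = \left(- \frac{73}{76}\right) 14 = - \frac{511}{38}$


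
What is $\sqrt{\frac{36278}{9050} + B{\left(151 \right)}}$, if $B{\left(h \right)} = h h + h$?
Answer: $\frac{27 \sqrt{25790871}}{905} \approx 151.51$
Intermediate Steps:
$B{\left(h \right)} = h + h^{2}$ ($B{\left(h \right)} = h^{2} + h = h + h^{2}$)
$\sqrt{\frac{36278}{9050} + B{\left(151 \right)}} = \sqrt{\frac{36278}{9050} + 151 \left(1 + 151\right)} = \sqrt{36278 \cdot \frac{1}{9050} + 151 \cdot 152} = \sqrt{\frac{18139}{4525} + 22952} = \sqrt{\frac{103875939}{4525}} = \frac{27 \sqrt{25790871}}{905}$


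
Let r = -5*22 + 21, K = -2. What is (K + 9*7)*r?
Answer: -5429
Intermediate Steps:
r = -89 (r = -110 + 21 = -89)
(K + 9*7)*r = (-2 + 9*7)*(-89) = (-2 + 63)*(-89) = 61*(-89) = -5429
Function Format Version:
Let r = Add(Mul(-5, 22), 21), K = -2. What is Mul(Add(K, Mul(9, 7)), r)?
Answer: -5429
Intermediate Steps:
r = -89 (r = Add(-110, 21) = -89)
Mul(Add(K, Mul(9, 7)), r) = Mul(Add(-2, Mul(9, 7)), -89) = Mul(Add(-2, 63), -89) = Mul(61, -89) = -5429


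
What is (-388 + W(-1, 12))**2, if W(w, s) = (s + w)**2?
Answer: 71289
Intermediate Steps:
(-388 + W(-1, 12))**2 = (-388 + (12 - 1)**2)**2 = (-388 + 11**2)**2 = (-388 + 121)**2 = (-267)**2 = 71289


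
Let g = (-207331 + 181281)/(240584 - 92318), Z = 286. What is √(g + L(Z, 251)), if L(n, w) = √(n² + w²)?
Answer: √(-107286925 + 610633521*√144797)/24711 ≈ 19.502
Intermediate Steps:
g = -13025/74133 (g = -26050/148266 = -26050*1/148266 = -13025/74133 ≈ -0.17570)
√(g + L(Z, 251)) = √(-13025/74133 + √(286² + 251²)) = √(-13025/74133 + √(81796 + 63001)) = √(-13025/74133 + √144797)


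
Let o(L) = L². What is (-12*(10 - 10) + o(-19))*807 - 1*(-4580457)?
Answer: 4871784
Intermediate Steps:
(-12*(10 - 10) + o(-19))*807 - 1*(-4580457) = (-12*(10 - 10) + (-19)²)*807 - 1*(-4580457) = (-12*0 + 361)*807 + 4580457 = (0 + 361)*807 + 4580457 = 361*807 + 4580457 = 291327 + 4580457 = 4871784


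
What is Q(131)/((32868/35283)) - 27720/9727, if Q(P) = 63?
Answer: 2301150747/35523004 ≈ 64.779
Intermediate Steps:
Q(131)/((32868/35283)) - 27720/9727 = 63/((32868/35283)) - 27720/9727 = 63/((32868*(1/35283))) - 27720*1/9727 = 63/(10956/11761) - 27720/9727 = 63*(11761/10956) - 27720/9727 = 246981/3652 - 27720/9727 = 2301150747/35523004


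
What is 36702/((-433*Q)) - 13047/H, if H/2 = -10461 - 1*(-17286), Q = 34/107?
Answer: -8966197339/33492550 ≈ -267.71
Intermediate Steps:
Q = 34/107 (Q = 34*(1/107) = 34/107 ≈ 0.31776)
H = 13650 (H = 2*(-10461 - 1*(-17286)) = 2*(-10461 + 17286) = 2*6825 = 13650)
36702/((-433*Q)) - 13047/H = 36702/((-433*34/107)) - 13047/13650 = 36702/(-14722/107) - 13047*1/13650 = 36702*(-107/14722) - 4349/4550 = -1963557/7361 - 4349/4550 = -8966197339/33492550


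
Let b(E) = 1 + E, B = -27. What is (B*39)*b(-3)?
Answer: 2106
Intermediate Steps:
(B*39)*b(-3) = (-27*39)*(1 - 3) = -1053*(-2) = 2106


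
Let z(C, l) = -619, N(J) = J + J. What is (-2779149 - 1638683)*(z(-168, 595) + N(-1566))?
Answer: 16571287832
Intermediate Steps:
N(J) = 2*J
(-2779149 - 1638683)*(z(-168, 595) + N(-1566)) = (-2779149 - 1638683)*(-619 + 2*(-1566)) = -4417832*(-619 - 3132) = -4417832*(-3751) = 16571287832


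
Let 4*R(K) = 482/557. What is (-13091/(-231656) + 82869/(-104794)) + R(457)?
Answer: -3501691551029/6760910243624 ≈ -0.51793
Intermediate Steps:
R(K) = 241/1114 (R(K) = (482/557)/4 = (482*(1/557))/4 = (¼)*(482/557) = 241/1114)
(-13091/(-231656) + 82869/(-104794)) + R(457) = (-13091/(-231656) + 82869/(-104794)) + 241/1114 = (-13091*(-1/231656) + 82869*(-1/104794)) + 241/1114 = (13091/231656 - 82869/104794) + 241/1114 = -8912621405/12138079432 + 241/1114 = -3501691551029/6760910243624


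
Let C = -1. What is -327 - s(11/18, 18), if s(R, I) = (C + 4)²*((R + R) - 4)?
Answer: -302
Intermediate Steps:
s(R, I) = -36 + 18*R (s(R, I) = (-1 + 4)²*((R + R) - 4) = 3²*(2*R - 4) = 9*(-4 + 2*R) = -36 + 18*R)
-327 - s(11/18, 18) = -327 - (-36 + 18*(11/18)) = -327 - (-36 + 11) = -327 - 1*(-25) = -327 + 25 = -302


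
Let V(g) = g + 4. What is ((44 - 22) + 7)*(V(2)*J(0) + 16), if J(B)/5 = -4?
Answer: -3016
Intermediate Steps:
V(g) = 4 + g
J(B) = -20 (J(B) = 5*(-4) = -20)
((44 - 22) + 7)*(V(2)*J(0) + 16) = ((44 - 22) + 7)*((4 + 2)*(-20) + 16) = (22 + 7)*(6*(-20) + 16) = 29*(-120 + 16) = 29*(-104) = -3016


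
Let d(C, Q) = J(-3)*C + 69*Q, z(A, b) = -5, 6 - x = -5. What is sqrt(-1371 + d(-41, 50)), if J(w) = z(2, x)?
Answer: 2*sqrt(571) ≈ 47.791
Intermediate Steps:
x = 11 (x = 6 - 1*(-5) = 6 + 5 = 11)
J(w) = -5
d(C, Q) = -5*C + 69*Q
sqrt(-1371 + d(-41, 50)) = sqrt(-1371 + (-5*(-41) + 69*50)) = sqrt(-1371 + (205 + 3450)) = sqrt(-1371 + 3655) = sqrt(2284) = 2*sqrt(571)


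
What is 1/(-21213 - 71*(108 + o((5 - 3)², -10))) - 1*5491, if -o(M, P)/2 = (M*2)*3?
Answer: -139872244/25473 ≈ -5491.0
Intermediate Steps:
o(M, P) = -12*M (o(M, P) = -2*M*2*3 = -2*2*M*3 = -12*M)
1/(-21213 - 71*(108 + o((5 - 3)², -10))) - 1*5491 = 1/(-21213 - 71*(108 - 12*(5 - 3)²)) - 1*5491 = 1/(-21213 - 71*(108 - 12*2²)) - 5491 = 1/(-21213 - 71*(108 - 12*4)) - 5491 = 1/(-21213 - 71*(108 - 48)) - 5491 = 1/(-21213 - 71*60) - 5491 = 1/(-21213 - 4260) - 5491 = 1/(-25473) - 5491 = -1/25473 - 5491 = -139872244/25473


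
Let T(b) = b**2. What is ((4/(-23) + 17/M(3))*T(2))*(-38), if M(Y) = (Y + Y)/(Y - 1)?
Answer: -57608/69 ≈ -834.90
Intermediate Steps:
M(Y) = 2*Y/(-1 + Y) (M(Y) = (2*Y)/(-1 + Y) = 2*Y/(-1 + Y))
((4/(-23) + 17/M(3))*T(2))*(-38) = ((4/(-23) + 17/((2*3/(-1 + 3))))*2**2)*(-38) = ((4*(-1/23) + 17/((2*3/2)))*4)*(-38) = ((-4/23 + 17/((2*3*(1/2))))*4)*(-38) = ((-4/23 + 17/3)*4)*(-38) = ((379/69)*4)*(-38) = (1516/69)*(-38) = -57608/69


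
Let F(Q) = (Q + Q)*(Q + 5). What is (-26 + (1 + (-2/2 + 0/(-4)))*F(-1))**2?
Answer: 676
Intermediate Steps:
F(Q) = 2*Q*(5 + Q) (F(Q) = (2*Q)*(5 + Q) = 2*Q*(5 + Q))
(-26 + (1 + (-2/2 + 0/(-4)))*F(-1))**2 = (-26 + (1 + (-2/2 + 0/(-4)))*(2*(-1)*(5 - 1)))**2 = (-26 + (1 + (-2*1/2 + 0*(-1/4)))*(2*(-1)*4))**2 = (-26 + (1 + (-1 + 0))*(-8))**2 = (-26 + (1 - 1)*(-8))**2 = (-26 + 0*(-8))**2 = (-26 + 0)**2 = (-26)**2 = 676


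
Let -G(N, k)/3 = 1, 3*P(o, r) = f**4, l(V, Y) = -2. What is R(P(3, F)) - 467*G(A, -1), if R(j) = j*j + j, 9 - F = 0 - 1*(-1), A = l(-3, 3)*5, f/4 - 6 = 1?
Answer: 377803854913/9 ≈ 4.1978e+10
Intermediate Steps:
f = 28 (f = 24 + 4*1 = 24 + 4 = 28)
A = -10 (A = -2*5 = -10)
F = 8 (F = 9 - (0 - 1*(-1)) = 9 - (0 + 1) = 9 - 1*1 = 9 - 1 = 8)
P(o, r) = 614656/3 (P(o, r) = (1/3)*28**4 = (1/3)*614656 = 614656/3)
R(j) = j + j**2 (R(j) = j**2 + j = j + j**2)
G(N, k) = -3 (G(N, k) = -3*1 = -3)
R(P(3, F)) - 467*G(A, -1) = 614656*(1 + 614656/3)/3 - 467*(-3) = (614656/3)*(614659/3) + 1401 = 377803842304/9 + 1401 = 377803854913/9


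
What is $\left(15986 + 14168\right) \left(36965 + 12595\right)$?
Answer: $1494432240$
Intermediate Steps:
$\left(15986 + 14168\right) \left(36965 + 12595\right) = 30154 \cdot 49560 = 1494432240$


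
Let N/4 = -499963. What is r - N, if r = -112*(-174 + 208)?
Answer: 1996044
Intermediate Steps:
N = -1999852 (N = 4*(-499963) = -1999852)
r = -3808 (r = -112*34 = -3808)
r - N = -3808 - 1*(-1999852) = -3808 + 1999852 = 1996044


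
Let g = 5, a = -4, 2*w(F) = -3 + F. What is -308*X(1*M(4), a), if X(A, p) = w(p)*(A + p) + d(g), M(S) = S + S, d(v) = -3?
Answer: 5236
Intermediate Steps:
w(F) = -3/2 + F/2 (w(F) = (-3 + F)/2 = -3/2 + F/2)
M(S) = 2*S
X(A, p) = -3 + (-3/2 + p/2)*(A + p) (X(A, p) = (-3/2 + p/2)*(A + p) - 3 = -3 + (-3/2 + p/2)*(A + p))
-308*X(1*M(4), a) = -308*(-3 + (1*(2*4))*(-3 - 4)/2 + (½)*(-4)*(-3 - 4)) = -308*(-3 + (½)*(1*8)*(-7) + (½)*(-4)*(-7)) = -308*(-3 + (½)*8*(-7) + 14) = -308*(-3 - 28 + 14) = -308*(-17) = 5236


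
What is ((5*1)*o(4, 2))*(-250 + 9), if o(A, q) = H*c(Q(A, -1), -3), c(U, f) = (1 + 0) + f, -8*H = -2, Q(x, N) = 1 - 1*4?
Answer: 1205/2 ≈ 602.50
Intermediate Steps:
Q(x, N) = -3 (Q(x, N) = 1 - 4 = -3)
H = 1/4 (H = -1/8*(-2) = 1/4 ≈ 0.25000)
c(U, f) = 1 + f
o(A, q) = -1/2 (o(A, q) = (1 - 3)/4 = (1/4)*(-2) = -1/2)
((5*1)*o(4, 2))*(-250 + 9) = ((5*1)*(-1/2))*(-250 + 9) = (5*(-1/2))*(-241) = -5/2*(-241) = 1205/2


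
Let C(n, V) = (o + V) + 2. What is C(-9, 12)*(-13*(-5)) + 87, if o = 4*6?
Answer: 2557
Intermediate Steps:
o = 24
C(n, V) = 26 + V (C(n, V) = (24 + V) + 2 = 26 + V)
C(-9, 12)*(-13*(-5)) + 87 = (26 + 12)*(-13*(-5)) + 87 = 38*65 + 87 = 2470 + 87 = 2557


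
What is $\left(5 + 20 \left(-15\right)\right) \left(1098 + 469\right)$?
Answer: $-462265$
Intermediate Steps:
$\left(5 + 20 \left(-15\right)\right) \left(1098 + 469\right) = \left(5 - 300\right) 1567 = \left(-295\right) 1567 = -462265$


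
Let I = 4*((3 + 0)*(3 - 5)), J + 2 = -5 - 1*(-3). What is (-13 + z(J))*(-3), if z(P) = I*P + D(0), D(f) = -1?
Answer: -246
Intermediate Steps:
J = -4 (J = -2 + (-5 - 1*(-3)) = -2 + (-5 + 3) = -2 - 2 = -4)
I = -24 (I = 4*(3*(-2)) = 4*(-6) = -24)
z(P) = -1 - 24*P (z(P) = -24*P - 1 = -1 - 24*P)
(-13 + z(J))*(-3) = (-13 + (-1 - 24*(-4)))*(-3) = (-13 + (-1 + 96))*(-3) = (-13 + 95)*(-3) = 82*(-3) = -246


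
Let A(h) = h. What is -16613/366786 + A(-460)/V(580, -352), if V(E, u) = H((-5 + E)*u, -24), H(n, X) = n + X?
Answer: -199634272/4640393079 ≈ -0.043021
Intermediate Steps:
H(n, X) = X + n
V(E, u) = -24 + u*(-5 + E) (V(E, u) = -24 + (-5 + E)*u = -24 + u*(-5 + E))
-16613/366786 + A(-460)/V(580, -352) = -16613/366786 - 460/(-24 - 352*(-5 + 580)) = -16613*1/366786 - 460/(-24 - 352*575) = -16613/366786 - 460/(-24 - 202400) = -16613/366786 - 460/(-202424) = -16613/366786 - 460*(-1/202424) = -16613/366786 + 115/50606 = -199634272/4640393079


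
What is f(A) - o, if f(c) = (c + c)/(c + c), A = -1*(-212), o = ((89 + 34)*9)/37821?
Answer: 12238/12607 ≈ 0.97073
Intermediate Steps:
o = 369/12607 (o = (123*9)*(1/37821) = 1107*(1/37821) = 369/12607 ≈ 0.029269)
A = 212
f(c) = 1 (f(c) = (2*c)/((2*c)) = (2*c)*(1/(2*c)) = 1)
f(A) - o = 1 - 1*369/12607 = 1 - 369/12607 = 12238/12607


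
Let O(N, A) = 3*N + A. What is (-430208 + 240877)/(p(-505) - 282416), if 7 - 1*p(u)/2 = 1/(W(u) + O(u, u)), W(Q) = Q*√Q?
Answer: 3552057444681622655/5298171595697351972 - 95612155*I*√505/5298171595697351972 ≈ 0.67043 - 4.0554e-10*I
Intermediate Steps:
O(N, A) = A + 3*N
W(Q) = Q^(3/2)
p(u) = 14 - 2/(u^(3/2) + 4*u) (p(u) = 14 - 2/(u^(3/2) + (u + 3*u)) = 14 - 2/(u^(3/2) + 4*u))
(-430208 + 240877)/(p(-505) - 282416) = (-430208 + 240877)/(2*(-1 + 7*(-505)^(3/2) + 28*(-505))/((-505)^(3/2) + 4*(-505)) - 282416) = -189331/(2*(-1 + 7*(-505*I*√505) - 14140)/(-505*I*√505 - 2020) - 282416) = -189331/(2*(-1 - 3535*I*√505 - 14140)/(-2020 - 505*I*√505) - 282416) = -189331/(2*(-14141 - 3535*I*√505)/(-2020 - 505*I*√505) - 282416) = -189331/(-282416 + 2*(-14141 - 3535*I*√505)/(-2020 - 505*I*√505))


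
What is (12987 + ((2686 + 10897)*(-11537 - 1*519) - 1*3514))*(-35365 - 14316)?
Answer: 8135123401175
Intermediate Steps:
(12987 + ((2686 + 10897)*(-11537 - 1*519) - 1*3514))*(-35365 - 14316) = (12987 + (13583*(-11537 - 519) - 3514))*(-49681) = (12987 + (13583*(-12056) - 3514))*(-49681) = (12987 + (-163756648 - 3514))*(-49681) = (12987 - 163760162)*(-49681) = -163747175*(-49681) = 8135123401175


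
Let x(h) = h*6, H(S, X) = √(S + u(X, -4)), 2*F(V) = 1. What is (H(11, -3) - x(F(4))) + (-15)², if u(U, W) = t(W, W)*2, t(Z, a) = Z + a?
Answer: 222 + I*√5 ≈ 222.0 + 2.2361*I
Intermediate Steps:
F(V) = ½ (F(V) = (½)*1 = ½)
u(U, W) = 4*W (u(U, W) = (W + W)*2 = (2*W)*2 = 4*W)
H(S, X) = √(-16 + S) (H(S, X) = √(S + 4*(-4)) = √(S - 16) = √(-16 + S))
x(h) = 6*h
(H(11, -3) - x(F(4))) + (-15)² = (√(-16 + 11) - 6/2) + (-15)² = (√(-5) - 1*3) + 225 = (I*√5 - 3) + 225 = (-3 + I*√5) + 225 = 222 + I*√5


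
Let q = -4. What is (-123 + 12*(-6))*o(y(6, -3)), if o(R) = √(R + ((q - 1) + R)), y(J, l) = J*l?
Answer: -195*I*√41 ≈ -1248.6*I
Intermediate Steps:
o(R) = √(-5 + 2*R) (o(R) = √(R + ((-4 - 1) + R)) = √(R + (-5 + R)) = √(-5 + 2*R))
(-123 + 12*(-6))*o(y(6, -3)) = (-123 + 12*(-6))*√(-5 + 2*(6*(-3))) = (-123 - 72)*√(-5 + 2*(-18)) = -195*√(-5 - 36) = -195*I*√41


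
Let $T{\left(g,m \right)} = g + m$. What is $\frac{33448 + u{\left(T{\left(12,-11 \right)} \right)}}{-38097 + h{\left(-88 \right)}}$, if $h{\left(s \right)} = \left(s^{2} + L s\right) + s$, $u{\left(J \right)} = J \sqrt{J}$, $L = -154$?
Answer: $- \frac{33449}{16889} \approx -1.9805$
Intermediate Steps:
$u{\left(J \right)} = J^{\frac{3}{2}}$
$h{\left(s \right)} = s^{2} - 153 s$ ($h{\left(s \right)} = \left(s^{2} - 154 s\right) + s = s^{2} - 153 s$)
$\frac{33448 + u{\left(T{\left(12,-11 \right)} \right)}}{-38097 + h{\left(-88 \right)}} = \frac{33448 + \left(12 - 11\right)^{\frac{3}{2}}}{-38097 - 88 \left(-153 - 88\right)} = \frac{33448 + 1^{\frac{3}{2}}}{-38097 - -21208} = \frac{33448 + 1}{-38097 + 21208} = \frac{33449}{-16889} = 33449 \left(- \frac{1}{16889}\right) = - \frac{33449}{16889}$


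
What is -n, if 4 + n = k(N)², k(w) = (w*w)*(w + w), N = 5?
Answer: -62496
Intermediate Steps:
k(w) = 2*w³ (k(w) = w²*(2*w) = 2*w³)
n = 62496 (n = -4 + (2*5³)² = -4 + (2*125)² = -4 + 250² = -4 + 62500 = 62496)
-n = -1*62496 = -62496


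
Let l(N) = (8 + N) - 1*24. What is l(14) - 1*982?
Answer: -984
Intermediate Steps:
l(N) = -16 + N (l(N) = (8 + N) - 24 = -16 + N)
l(14) - 1*982 = (-16 + 14) - 1*982 = -2 - 982 = -984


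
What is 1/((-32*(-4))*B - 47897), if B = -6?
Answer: -1/48665 ≈ -2.0549e-5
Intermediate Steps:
1/((-32*(-4))*B - 47897) = 1/(-32*(-4)*(-6) - 47897) = 1/(128*(-6) - 47897) = 1/(-768 - 47897) = 1/(-48665) = -1/48665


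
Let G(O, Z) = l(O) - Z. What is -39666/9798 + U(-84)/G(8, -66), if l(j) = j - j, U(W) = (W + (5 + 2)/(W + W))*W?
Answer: 22183675/215556 ≈ 102.91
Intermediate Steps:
U(W) = W*(W + 7/(2*W)) (U(W) = (W + 7/((2*W)))*W = (W + 7*(1/(2*W)))*W = (W + 7/(2*W))*W = W*(W + 7/(2*W)))
l(j) = 0
G(O, Z) = -Z (G(O, Z) = 0 - Z = -Z)
-39666/9798 + U(-84)/G(8, -66) = -39666/9798 + (7/2 + (-84)**2)/((-1*(-66))) = -39666*1/9798 + (7/2 + 7056)/66 = -6611/1633 + (14119/2)*(1/66) = -6611/1633 + 14119/132 = 22183675/215556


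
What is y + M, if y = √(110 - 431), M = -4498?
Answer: -4498 + I*√321 ≈ -4498.0 + 17.916*I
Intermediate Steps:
y = I*√321 (y = √(-321) = I*√321 ≈ 17.916*I)
y + M = I*√321 - 4498 = -4498 + I*√321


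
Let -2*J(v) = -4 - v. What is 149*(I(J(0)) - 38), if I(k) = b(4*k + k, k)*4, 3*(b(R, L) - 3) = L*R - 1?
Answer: -298/3 ≈ -99.333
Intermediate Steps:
J(v) = 2 + v/2 (J(v) = -(-4 - v)/2 = 2 + v/2)
b(R, L) = 8/3 + L*R/3 (b(R, L) = 3 + (L*R - 1)/3 = 3 + (-1 + L*R)/3 = 3 + (-⅓ + L*R/3) = 8/3 + L*R/3)
I(k) = 32/3 + 20*k²/3 (I(k) = (8/3 + k*(4*k + k)/3)*4 = (8/3 + k*(5*k)/3)*4 = (8/3 + 5*k²/3)*4 = 32/3 + 20*k²/3)
149*(I(J(0)) - 38) = 149*((32/3 + 20*(2 + (½)*0)²/3) - 38) = 149*((32/3 + 20*(2 + 0)²/3) - 38) = 149*((32/3 + (20/3)*2²) - 38) = 149*((32/3 + (20/3)*4) - 38) = 149*((32/3 + 80/3) - 38) = 149*(112/3 - 38) = 149*(-⅔) = -298/3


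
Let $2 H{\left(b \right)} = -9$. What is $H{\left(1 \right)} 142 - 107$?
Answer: $-746$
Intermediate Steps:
$H{\left(b \right)} = - \frac{9}{2}$ ($H{\left(b \right)} = \frac{1}{2} \left(-9\right) = - \frac{9}{2}$)
$H{\left(1 \right)} 142 - 107 = \left(- \frac{9}{2}\right) 142 - 107 = -639 - 107 = -746$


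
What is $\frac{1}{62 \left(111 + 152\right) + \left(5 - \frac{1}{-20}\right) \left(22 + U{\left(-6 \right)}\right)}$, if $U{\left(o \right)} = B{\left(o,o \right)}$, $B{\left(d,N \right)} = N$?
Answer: $\frac{5}{81934} \approx 6.1025 \cdot 10^{-5}$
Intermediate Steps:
$U{\left(o \right)} = o$
$\frac{1}{62 \left(111 + 152\right) + \left(5 - \frac{1}{-20}\right) \left(22 + U{\left(-6 \right)}\right)} = \frac{1}{62 \left(111 + 152\right) + \left(5 - \frac{1}{-20}\right) \left(22 - 6\right)} = \frac{1}{62 \cdot 263 + \left(5 - - \frac{1}{20}\right) 16} = \frac{1}{16306 + \left(5 + \frac{1}{20}\right) 16} = \frac{1}{16306 + \frac{101}{20} \cdot 16} = \frac{1}{16306 + \frac{404}{5}} = \frac{1}{\frac{81934}{5}} = \frac{5}{81934}$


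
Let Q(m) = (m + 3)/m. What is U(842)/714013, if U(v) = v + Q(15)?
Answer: 4216/3570065 ≈ 0.0011809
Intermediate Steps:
Q(m) = (3 + m)/m
U(v) = 6/5 + v (U(v) = v + (3 + 15)/15 = v + (1/15)*18 = v + 6/5 = 6/5 + v)
U(842)/714013 = (6/5 + 842)/714013 = (4216/5)*(1/714013) = 4216/3570065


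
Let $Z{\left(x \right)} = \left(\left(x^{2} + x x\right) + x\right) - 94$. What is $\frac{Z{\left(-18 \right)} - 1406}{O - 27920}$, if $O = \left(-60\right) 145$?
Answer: $\frac{87}{3662} \approx 0.023758$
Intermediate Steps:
$O = -8700$
$Z{\left(x \right)} = -94 + x + 2 x^{2}$ ($Z{\left(x \right)} = \left(\left(x^{2} + x^{2}\right) + x\right) - 94 = \left(2 x^{2} + x\right) - 94 = \left(x + 2 x^{2}\right) - 94 = -94 + x + 2 x^{2}$)
$\frac{Z{\left(-18 \right)} - 1406}{O - 27920} = \frac{\left(-94 - 18 + 2 \left(-18\right)^{2}\right) - 1406}{-8700 - 27920} = \frac{\left(-94 - 18 + 2 \cdot 324\right) - 1406}{-36620} = \left(\left(-94 - 18 + 648\right) - 1406\right) \left(- \frac{1}{36620}\right) = \left(536 - 1406\right) \left(- \frac{1}{36620}\right) = \left(-870\right) \left(- \frac{1}{36620}\right) = \frac{87}{3662}$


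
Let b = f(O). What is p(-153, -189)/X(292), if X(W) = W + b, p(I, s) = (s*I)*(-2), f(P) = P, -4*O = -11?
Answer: -25704/131 ≈ -196.21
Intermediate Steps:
O = 11/4 (O = -¼*(-11) = 11/4 ≈ 2.7500)
p(I, s) = -2*I*s (p(I, s) = (I*s)*(-2) = -2*I*s)
b = 11/4 ≈ 2.7500
X(W) = 11/4 + W (X(W) = W + 11/4 = 11/4 + W)
p(-153, -189)/X(292) = (-2*(-153)*(-189))/(11/4 + 292) = -57834/1179/4 = -57834*4/1179 = -25704/131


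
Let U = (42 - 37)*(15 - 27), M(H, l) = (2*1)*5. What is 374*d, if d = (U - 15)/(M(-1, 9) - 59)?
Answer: 28050/49 ≈ 572.45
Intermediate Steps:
M(H, l) = 10 (M(H, l) = 2*5 = 10)
U = -60 (U = 5*(-12) = -60)
d = 75/49 (d = (-60 - 15)/(10 - 59) = -75/(-49) = -75*(-1/49) = 75/49 ≈ 1.5306)
374*d = 374*(75/49) = 28050/49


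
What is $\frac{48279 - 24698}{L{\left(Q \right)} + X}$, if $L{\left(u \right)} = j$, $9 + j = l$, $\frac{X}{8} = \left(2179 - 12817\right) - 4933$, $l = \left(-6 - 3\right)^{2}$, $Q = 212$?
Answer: $- \frac{23581}{124496} \approx -0.18941$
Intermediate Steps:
$l = 81$ ($l = \left(-9\right)^{2} = 81$)
$X = -124568$ ($X = 8 \left(\left(2179 - 12817\right) - 4933\right) = 8 \left(-10638 - 4933\right) = 8 \left(-15571\right) = -124568$)
$j = 72$ ($j = -9 + 81 = 72$)
$L{\left(u \right)} = 72$
$\frac{48279 - 24698}{L{\left(Q \right)} + X} = \frac{48279 - 24698}{72 - 124568} = \frac{48279 - 24698}{-124496} = 23581 \left(- \frac{1}{124496}\right) = - \frac{23581}{124496}$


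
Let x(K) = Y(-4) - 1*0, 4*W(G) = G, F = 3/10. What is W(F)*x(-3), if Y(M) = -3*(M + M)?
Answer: 9/5 ≈ 1.8000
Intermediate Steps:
F = 3/10 (F = 3*(⅒) = 3/10 ≈ 0.30000)
Y(M) = -6*M
W(G) = G/4
x(K) = 24 (x(K) = -6*(-4) - 1*0 = 24 + 0 = 24)
W(F)*x(-3) = ((¼)*(3/10))*24 = (3/40)*24 = 9/5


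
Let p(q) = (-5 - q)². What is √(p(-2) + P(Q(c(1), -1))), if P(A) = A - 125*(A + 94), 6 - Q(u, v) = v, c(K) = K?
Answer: 3*I*√1401 ≈ 112.29*I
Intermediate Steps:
Q(u, v) = 6 - v
P(A) = -11750 - 124*A (P(A) = A - 125*(94 + A) = A + (-11750 - 125*A) = -11750 - 124*A)
√(p(-2) + P(Q(c(1), -1))) = √((5 - 2)² + (-11750 - 124*(6 - 1*(-1)))) = √(3² + (-11750 - 124*(6 + 1))) = √(9 + (-11750 - 124*7)) = √(9 + (-11750 - 868)) = √(9 - 12618) = √(-12609) = 3*I*√1401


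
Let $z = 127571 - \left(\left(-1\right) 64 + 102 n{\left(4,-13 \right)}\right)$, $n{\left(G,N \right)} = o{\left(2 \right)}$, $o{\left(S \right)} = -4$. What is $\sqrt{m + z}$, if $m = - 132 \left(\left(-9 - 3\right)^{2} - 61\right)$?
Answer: $\sqrt{117087} \approx 342.18$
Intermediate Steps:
$n{\left(G,N \right)} = -4$
$m = -10956$ ($m = - 132 \left(\left(-12\right)^{2} - 61\right) = - 132 \left(144 - 61\right) = \left(-132\right) 83 = -10956$)
$z = 128043$ ($z = 127571 - \left(\left(-1\right) 64 + 102 \left(-4\right)\right) = 127571 - \left(-64 - 408\right) = 127571 - -472 = 127571 + 472 = 128043$)
$\sqrt{m + z} = \sqrt{-10956 + 128043} = \sqrt{117087}$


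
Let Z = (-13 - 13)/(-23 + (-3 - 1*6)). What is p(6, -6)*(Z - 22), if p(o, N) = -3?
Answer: 1017/16 ≈ 63.563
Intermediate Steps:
Z = 13/16 (Z = -26/(-23 + (-3 - 6)) = -26/(-23 - 9) = -26/(-32) = -26*(-1/32) = 13/16 ≈ 0.81250)
p(6, -6)*(Z - 22) = -3*(13/16 - 22) = -3*(-339/16) = 1017/16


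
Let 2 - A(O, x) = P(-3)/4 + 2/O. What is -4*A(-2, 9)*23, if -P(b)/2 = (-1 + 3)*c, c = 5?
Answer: -736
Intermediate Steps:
P(b) = -20 (P(b) = -2*(-1 + 3)*5 = -4*5 = -2*10 = -20)
A(O, x) = 7 - 2/O (A(O, x) = 2 - (-20/4 + 2/O) = 2 - (-20*¼ + 2/O) = 2 - (-5 + 2/O) = 2 + (5 - 2/O) = 7 - 2/O)
-4*A(-2, 9)*23 = -4*(7 - 2/(-2))*23 = -4*(7 - 2*(-½))*23 = -4*(7 + 1)*23 = -4*8*23 = -32*23 = -736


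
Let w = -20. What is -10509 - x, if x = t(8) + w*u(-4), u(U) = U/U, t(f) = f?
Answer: -10497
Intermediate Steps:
u(U) = 1
x = -12 (x = 8 - 20*1 = 8 - 20 = -12)
-10509 - x = -10509 - 1*(-12) = -10509 + 12 = -10497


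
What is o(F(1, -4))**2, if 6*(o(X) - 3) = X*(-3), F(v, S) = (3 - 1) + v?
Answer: 9/4 ≈ 2.2500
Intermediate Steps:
F(v, S) = 2 + v
o(X) = 3 - X/2 (o(X) = 3 + (X*(-3))/6 = 3 + (-3*X)/6 = 3 - X/2)
o(F(1, -4))**2 = (3 - (2 + 1)/2)**2 = (3 - 1/2*3)**2 = (3 - 3/2)**2 = (3/2)**2 = 9/4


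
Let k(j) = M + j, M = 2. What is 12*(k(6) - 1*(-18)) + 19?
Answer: 331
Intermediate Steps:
k(j) = 2 + j
12*(k(6) - 1*(-18)) + 19 = 12*((2 + 6) - 1*(-18)) + 19 = 12*(8 + 18) + 19 = 12*26 + 19 = 312 + 19 = 331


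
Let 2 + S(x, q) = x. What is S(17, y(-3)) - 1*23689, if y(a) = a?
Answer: -23674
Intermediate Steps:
S(x, q) = -2 + x
S(17, y(-3)) - 1*23689 = (-2 + 17) - 1*23689 = 15 - 23689 = -23674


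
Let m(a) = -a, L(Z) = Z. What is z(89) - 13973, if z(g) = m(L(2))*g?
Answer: -14151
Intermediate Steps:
z(g) = -2*g (z(g) = (-1*2)*g = -2*g)
z(89) - 13973 = -2*89 - 13973 = -178 - 13973 = -14151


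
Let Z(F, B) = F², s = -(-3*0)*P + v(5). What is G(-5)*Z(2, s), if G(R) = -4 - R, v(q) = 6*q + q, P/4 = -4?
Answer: 4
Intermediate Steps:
P = -16 (P = 4*(-4) = -16)
v(q) = 7*q
s = 35 (s = -(-3*0)*(-16) + 7*5 = -0*(-16) + 35 = -1*0 + 35 = 0 + 35 = 35)
G(-5)*Z(2, s) = (-4 - 1*(-5))*2² = (-4 + 5)*4 = 1*4 = 4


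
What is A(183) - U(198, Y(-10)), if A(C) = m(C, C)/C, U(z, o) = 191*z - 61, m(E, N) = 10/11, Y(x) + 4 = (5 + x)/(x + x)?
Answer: -76004831/2013 ≈ -37757.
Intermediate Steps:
Y(x) = -4 + (5 + x)/(2*x) (Y(x) = -4 + (5 + x)/(x + x) = -4 + (5 + x)/((2*x)) = -4 + (5 + x)*(1/(2*x)) = -4 + (5 + x)/(2*x))
m(E, N) = 10/11 (m(E, N) = 10*(1/11) = 10/11)
U(z, o) = -61 + 191*z
A(C) = 10/(11*C)
A(183) - U(198, Y(-10)) = (10/11)/183 - (-61 + 191*198) = (10/11)*(1/183) - (-61 + 37818) = 10/2013 - 1*37757 = 10/2013 - 37757 = -76004831/2013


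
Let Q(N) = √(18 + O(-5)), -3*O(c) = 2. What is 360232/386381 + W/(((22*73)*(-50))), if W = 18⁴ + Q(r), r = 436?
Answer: -2908525564/7756598575 - √39/120450 ≈ -0.37503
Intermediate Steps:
O(c) = -⅔ (O(c) = -⅓*2 = -⅔)
Q(N) = 2*√39/3 (Q(N) = √(18 - ⅔) = √(52/3) = 2*√39/3)
W = 104976 + 2*√39/3 (W = 18⁴ + 2*√39/3 = 104976 + 2*√39/3 ≈ 1.0498e+5)
360232/386381 + W/(((22*73)*(-50))) = 360232/386381 + (104976 + 2*√39/3)/(((22*73)*(-50))) = 360232*(1/386381) + (104976 + 2*√39/3)/((1606*(-50))) = 360232/386381 + (104976 + 2*√39/3)/(-80300) = 360232/386381 + (104976 + 2*√39/3)*(-1/80300) = 360232/386381 + (-26244/20075 - √39/120450) = -2908525564/7756598575 - √39/120450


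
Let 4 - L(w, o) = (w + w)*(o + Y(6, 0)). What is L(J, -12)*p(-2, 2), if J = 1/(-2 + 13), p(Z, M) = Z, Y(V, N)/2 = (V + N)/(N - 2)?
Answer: -160/11 ≈ -14.545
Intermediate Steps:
Y(V, N) = 2*(N + V)/(-2 + N) (Y(V, N) = 2*((V + N)/(N - 2)) = 2*((N + V)/(-2 + N)) = 2*(N + V)/(-2 + N))
J = 1/11 ≈ 0.090909
L(w, o) = 4 - 2*w*(-6 + o) (L(w, o) = 4 - (w + w)*(o + 2*(0 + 6)/(-2 + 0)) = 4 - 2*w*(o + 2*6/(-2)) = 4 - 2*w*(o + 2*(-½)*6) = 4 - 2*w*(o - 6) = 4 - 2*w*(-6 + o))
L(J, -12)*p(-2, 2) = (4 + 12*(1/11) - 2*(-12)*1/11)*(-2) = (4 + 12/11 + 24/11)*(-2) = (80/11)*(-2) = -160/11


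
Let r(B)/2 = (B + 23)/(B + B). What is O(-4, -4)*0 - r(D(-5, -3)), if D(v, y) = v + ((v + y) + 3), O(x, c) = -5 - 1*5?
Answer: 13/10 ≈ 1.3000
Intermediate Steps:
O(x, c) = -10 (O(x, c) = -5 - 5 = -10)
D(v, y) = 3 + y + 2*v (D(v, y) = v + (3 + v + y) = 3 + y + 2*v)
r(B) = (23 + B)/B (r(B) = 2*((B + 23)/(B + B)) = 2*((23 + B)/((2*B))) = 2*((23 + B)*(1/(2*B))) = 2*((23 + B)/(2*B)) = (23 + B)/B)
O(-4, -4)*0 - r(D(-5, -3)) = -10*0 - (23 + (3 - 3 + 2*(-5)))/(3 - 3 + 2*(-5)) = 0 - (23 + (3 - 3 - 10))/(3 - 3 - 10) = 0 - (23 - 10)/(-10) = 0 - (-1)*13/10 = 0 - 1*(-13/10) = 0 + 13/10 = 13/10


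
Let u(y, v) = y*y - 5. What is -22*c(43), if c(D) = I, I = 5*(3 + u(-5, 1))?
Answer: -2530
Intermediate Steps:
u(y, v) = -5 + y² (u(y, v) = y² - 5 = -5 + y²)
I = 115 (I = 5*(3 + (-5 + (-5)²)) = 5*(3 + (-5 + 25)) = 5*(3 + 20) = 5*23 = 115)
c(D) = 115
-22*c(43) = -22*115 = -2530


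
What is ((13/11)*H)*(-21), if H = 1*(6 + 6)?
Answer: -3276/11 ≈ -297.82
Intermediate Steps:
H = 12 (H = 1*12 = 12)
((13/11)*H)*(-21) = ((13/11)*12)*(-21) = (156/11)*(-21) = -3276/11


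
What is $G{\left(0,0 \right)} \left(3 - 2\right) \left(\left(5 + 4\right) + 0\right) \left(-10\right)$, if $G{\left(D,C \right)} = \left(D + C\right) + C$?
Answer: $0$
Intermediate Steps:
$G{\left(D,C \right)} = D + 2 C$ ($G{\left(D,C \right)} = \left(C + D\right) + C = D + 2 C$)
$G{\left(0,0 \right)} \left(3 - 2\right) \left(\left(5 + 4\right) + 0\right) \left(-10\right) = \left(0 + 2 \cdot 0\right) \left(3 - 2\right) \left(\left(5 + 4\right) + 0\right) \left(-10\right) = \left(0 + 0\right) 1 \left(9 + 0\right) \left(-10\right) = 0 \cdot 1 \cdot 9 \left(-10\right) = 0 \cdot 9 \left(-10\right) = 0 \left(-10\right) = 0$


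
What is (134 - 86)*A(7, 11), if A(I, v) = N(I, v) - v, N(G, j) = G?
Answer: -192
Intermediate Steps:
A(I, v) = I - v
(134 - 86)*A(7, 11) = (134 - 86)*(7 - 1*11) = 48*(7 - 11) = 48*(-4) = -192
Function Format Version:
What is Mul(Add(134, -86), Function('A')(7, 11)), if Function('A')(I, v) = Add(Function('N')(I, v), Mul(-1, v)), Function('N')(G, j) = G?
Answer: -192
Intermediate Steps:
Function('A')(I, v) = Add(I, Mul(-1, v))
Mul(Add(134, -86), Function('A')(7, 11)) = Mul(Add(134, -86), Add(7, Mul(-1, 11))) = Mul(48, Add(7, -11)) = Mul(48, -4) = -192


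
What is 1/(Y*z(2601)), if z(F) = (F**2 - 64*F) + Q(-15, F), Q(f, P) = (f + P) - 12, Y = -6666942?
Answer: -1/44010557560962 ≈ -2.2722e-14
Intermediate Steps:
Q(f, P) = -12 + P + f (Q(f, P) = (P + f) - 12 = -12 + P + f)
z(F) = -27 + F**2 - 63*F (z(F) = (F**2 - 64*F) + (-12 + F - 15) = (F**2 - 64*F) + (-27 + F) = -27 + F**2 - 63*F)
1/(Y*z(2601)) = 1/((-6666942)*(-27 + 2601**2 - 63*2601)) = -1/(6666942*(-27 + 6765201 - 163863)) = -1/6666942/6601311 = -1/6666942*1/6601311 = -1/44010557560962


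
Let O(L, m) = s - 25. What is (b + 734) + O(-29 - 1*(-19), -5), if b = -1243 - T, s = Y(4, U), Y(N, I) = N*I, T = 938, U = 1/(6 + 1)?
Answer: -10300/7 ≈ -1471.4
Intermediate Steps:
U = ⅐ (U = 1/7 = ⅐ ≈ 0.14286)
Y(N, I) = I*N
s = 4/7 (s = (⅐)*4 = 4/7 ≈ 0.57143)
b = -2181 (b = -1243 - 1*938 = -1243 - 938 = -2181)
O(L, m) = -171/7 (O(L, m) = 4/7 - 25 = -171/7)
(b + 734) + O(-29 - 1*(-19), -5) = (-2181 + 734) - 171/7 = -1447 - 171/7 = -10300/7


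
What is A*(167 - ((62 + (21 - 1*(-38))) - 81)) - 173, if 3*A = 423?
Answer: 17734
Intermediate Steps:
A = 141 (A = (⅓)*423 = 141)
A*(167 - ((62 + (21 - 1*(-38))) - 81)) - 173 = 141*(167 - ((62 + (21 - 1*(-38))) - 81)) - 173 = 141*(167 - ((62 + (21 + 38)) - 81)) - 173 = 141*(167 - ((62 + 59) - 81)) - 173 = 141*(167 - (121 - 81)) - 173 = 141*(167 - 1*40) - 173 = 141*(167 - 40) - 173 = 141*127 - 173 = 17907 - 173 = 17734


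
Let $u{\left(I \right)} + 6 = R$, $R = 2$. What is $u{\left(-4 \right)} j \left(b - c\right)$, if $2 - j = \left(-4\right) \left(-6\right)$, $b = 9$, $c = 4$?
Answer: $440$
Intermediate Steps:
$j = -22$ ($j = 2 - \left(-4\right) \left(-6\right) = 2 - 24 = -22$)
$u{\left(I \right)} = -4$ ($u{\left(I \right)} = -6 + 2 = -4$)
$u{\left(-4 \right)} j \left(b - c\right) = \left(-4\right) \left(-22\right) \left(9 - 4\right) = 88 \left(9 - 4\right) = 88 \cdot 5 = 440$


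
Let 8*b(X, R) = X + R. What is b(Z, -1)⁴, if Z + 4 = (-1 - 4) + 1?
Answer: 6561/4096 ≈ 1.6018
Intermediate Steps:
Z = -8 (Z = -4 + ((-1 - 4) + 1) = -4 + (-5 + 1) = -4 - 4 = -8)
b(X, R) = R/8 + X/8 (b(X, R) = (X + R)/8 = (R + X)/8 = R/8 + X/8)
b(Z, -1)⁴ = ((⅛)*(-1) + (⅛)*(-8))⁴ = (-⅛ - 1)⁴ = (-9/8)⁴ = 6561/4096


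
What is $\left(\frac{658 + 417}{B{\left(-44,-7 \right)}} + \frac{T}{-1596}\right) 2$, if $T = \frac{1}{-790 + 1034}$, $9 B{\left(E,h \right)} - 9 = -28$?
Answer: $- \frac{10436779}{10248} \approx -1018.4$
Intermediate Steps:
$B{\left(E,h \right)} = - \frac{19}{9}$ ($B{\left(E,h \right)} = 1 + \frac{1}{9} \left(-28\right) = 1 - \frac{28}{9} = - \frac{19}{9}$)
$T = \frac{1}{244} \approx 0.0040984$
$\left(\frac{658 + 417}{B{\left(-44,-7 \right)}} + \frac{T}{-1596}\right) 2 = \left(\frac{658 + 417}{- \frac{19}{9}} + \frac{1}{244 \left(-1596\right)}\right) 2 = \left(1075 \left(- \frac{9}{19}\right) + \frac{1}{244} \left(- \frac{1}{1596}\right)\right) 2 = \left(- \frac{9675}{19} - \frac{1}{389424}\right) 2 = \left(- \frac{10436779}{20496}\right) 2 = - \frac{10436779}{10248}$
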